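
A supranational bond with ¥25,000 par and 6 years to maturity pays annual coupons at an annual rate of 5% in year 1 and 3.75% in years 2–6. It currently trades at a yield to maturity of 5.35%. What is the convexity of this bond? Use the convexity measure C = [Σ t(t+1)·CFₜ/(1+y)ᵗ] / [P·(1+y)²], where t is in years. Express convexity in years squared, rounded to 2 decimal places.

With y = 0.0535:
  t   CF        PV=CF/(1+0.0535)^t    t·PV        t(t+1)·PV
  1     1,250.00     1,186.5211     1,186.5211       2,373.0422
  2       937.50       844.6994     1,689.3988       5,068.1965
  3       937.50       801.8030     2,405.4089       9,621.6356
  4       937.50       761.0849     3,044.3397      15,221.6984
  5       937.50       722.4347     3,612.1733      21,673.0399
  6    25,937.50    18,972.3389   113,834.0336     796,838.2349
  Σ                 23,288.8820   125,771.8754     850,795.8476
P = 23,288.8820.
Convexity = Σ t(t+1)·PV / [P·(1+y)²] = 850,795.8476 / (23,288.8820 × 1.109862) = 32.91604.

32.92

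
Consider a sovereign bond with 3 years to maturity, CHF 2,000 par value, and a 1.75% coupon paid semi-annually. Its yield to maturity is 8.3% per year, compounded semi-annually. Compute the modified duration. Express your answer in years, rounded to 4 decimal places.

Periodic yield y = 0.0415. First find Macaulay duration:
  t   CF        PV=CF/(1+0.0415)^t    t·PV
  1        17.50        16.8027        16.8027
  2        17.50        16.1332        32.2663
  3        17.50        15.4903        46.4709
  4        17.50        14.8731        59.4923
  5        17.50        14.2804        71.4022
  6     2,017.50     1,580.7307     9,484.3844
  Σ                  1,658.3104     9,710.8189
P = 1,658.3104; Macaulay duration = 9,710.8189 / 1,658.3104 = 5.85585 half-year periods = 2.92793 years.
Modified duration = D_Mac / (1 + y) = 2.92793 / 1.0415 = 2.81126 years.

2.8113 years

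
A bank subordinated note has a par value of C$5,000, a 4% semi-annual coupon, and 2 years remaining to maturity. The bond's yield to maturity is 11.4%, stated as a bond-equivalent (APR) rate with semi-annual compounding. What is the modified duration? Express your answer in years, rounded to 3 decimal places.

1.833 years

Periodic yield y = 0.057. First find Macaulay duration:
  t   CF        PV=CF/(1+0.057)^t    t·PV
  1       100.00        94.6074        94.6074
  2       100.00        89.5056       179.0111
  3       100.00        84.6789       254.0366
  4     5,100.00     4,085.7353    16,342.9412
  Σ                  4,354.5271    16,870.5963
P = 4,354.5271; Macaulay duration = 16,870.5963 / 4,354.5271 = 3.87427 half-year periods = 1.93713 years.
Modified duration = D_Mac / (1 + y) = 1.93713 / 1.057 = 1.83267 years.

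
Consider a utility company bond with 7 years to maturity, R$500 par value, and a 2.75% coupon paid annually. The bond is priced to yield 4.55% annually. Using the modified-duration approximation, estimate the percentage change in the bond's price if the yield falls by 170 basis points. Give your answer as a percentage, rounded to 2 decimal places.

+10.45%

Periodic yield y = 0.0455. Modified duration first:
  t   CF        PV=CF/(1+0.0455)^t    t·PV
  1        13.75        13.1516        13.1516
  2        13.75        12.5792        25.1585
  3        13.75        12.0318        36.0954
  4        13.75        11.5082        46.0327
  5        13.75        11.0073        55.0367
  6        13.75        10.5283        63.1698
  7       513.75       376.2561     2,633.7929
  Σ                    447.0626     2,872.4376
P = 447.0626; D_Mac = 6.42514 yrs; D_mod = 6.42514/(1+0.0455) = 6.14551 yrs.
ΔP/P ≈ -D_mod · Δy = -6.14551 × (-0.017) = +0.104474 = +10.4474%.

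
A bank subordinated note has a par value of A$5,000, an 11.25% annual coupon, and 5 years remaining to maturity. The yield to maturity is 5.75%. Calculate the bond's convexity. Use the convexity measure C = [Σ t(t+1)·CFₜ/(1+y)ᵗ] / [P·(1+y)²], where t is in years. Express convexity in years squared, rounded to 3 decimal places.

21.022

With y = 0.0575:
  t   CF        PV=CF/(1+0.0575)^t    t·PV        t(t+1)·PV
  1       562.50       531.9149       531.9149       1,063.8298
  2       562.50       502.9928     1,005.9856       3,017.9568
  3       562.50       475.6433     1,426.9299       5,707.7198
  4       562.50       449.7809     1,799.1237       8,995.6183
  5     5,562.50     4,205.9891    21,029.9455     126,179.6733
  Σ                  6,166.3210    25,793.8997     144,964.7980
P = 6,166.3210.
Convexity = Σ t(t+1)·PV / [P·(1+y)²] = 144,964.7980 / (6,166.3210 × 1.118306) = 21.02208.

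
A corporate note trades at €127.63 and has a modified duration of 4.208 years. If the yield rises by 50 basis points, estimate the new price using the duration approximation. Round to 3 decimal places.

Duration approximation: ΔP/P ≈ -D_mod · Δy = -4.208 × (+0.005) = -0.021040.
New price ≈ 127.63 × (1 - 0.021040) = 124.9446648.

€124.945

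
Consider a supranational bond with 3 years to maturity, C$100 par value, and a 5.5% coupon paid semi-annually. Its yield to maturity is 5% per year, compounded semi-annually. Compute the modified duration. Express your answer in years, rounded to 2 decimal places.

2.74 years

Periodic yield y = 0.025. First find Macaulay duration:
  t   CF        PV=CF/(1+0.025)^t    t·PV
  1         2.75         2.6829         2.6829
  2         2.75         2.6175         5.2350
  3         2.75         2.5536         7.6609
  4         2.75         2.4914         9.9655
  5         2.75         2.4306        12.1530
  6       102.75        88.6010       531.6060
  Σ                    101.3770       569.3033
P = 101.3770; Macaulay duration = 569.3033 / 101.3770 = 5.61570 half-year periods = 2.80785 years.
Modified duration = D_Mac / (1 + y) = 2.80785 / 1.025 = 2.73937 years.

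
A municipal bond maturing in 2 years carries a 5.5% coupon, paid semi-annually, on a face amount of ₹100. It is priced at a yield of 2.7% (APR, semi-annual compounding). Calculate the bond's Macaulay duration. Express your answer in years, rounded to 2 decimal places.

1.92 years

Periodic yield y = 0.0135. Discount each cash flow and weight by its period:
  t   CF        PV=CF/(1+0.0135)^t    t·PV
  1         2.75         2.7134         2.7134
  2         2.75         2.6772         5.3545
  3         2.75         2.6416         7.9247
  4       102.75        97.3838       389.5353
  Σ                    105.4160       405.5278
Price P = Σ PV = 105.4160.
Macaulay duration = Σ(t·PV) / P = 405.5278 / 105.4160 = 3.84693 half-year periods.
In years: 3.84693 / 2 = 1.92346 years.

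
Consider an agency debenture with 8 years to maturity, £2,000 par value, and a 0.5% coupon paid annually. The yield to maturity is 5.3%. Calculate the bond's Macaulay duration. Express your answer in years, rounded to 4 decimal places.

Periodic yield y = 0.053. Discount each cash flow and weight by its year:
  t   CF        PV=CF/(1+0.053)^t    t·PV
  1        10.00         9.4967         9.4967
  2        10.00         9.0187        18.0374
  3        10.00         8.5648        25.6943
  4        10.00         8.1337        32.5347
  5        10.00         7.7243        38.6214
  6        10.00         7.3355        44.0130
  7        10.00         6.9663        48.7640
  8     2,010.00     1,329.7472    10,637.9777
  Σ                  1,386.9871    10,855.1391
Price P = Σ PV = 1,386.9871.
Macaulay duration = Σ(t·PV) / P = 10,855.1391 / 1,386.9871 = 7.82642 years.

7.8264 years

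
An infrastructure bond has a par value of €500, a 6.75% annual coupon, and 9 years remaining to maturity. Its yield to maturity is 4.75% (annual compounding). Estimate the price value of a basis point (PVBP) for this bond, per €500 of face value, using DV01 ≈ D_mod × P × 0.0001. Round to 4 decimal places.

Periodic yield y = 0.0475.
  t   CF        PV=CF/(1+0.0475)^t    t·PV
  1        33.75        32.2196        32.2196
  2        33.75        30.7585        61.5171
  3        33.75        29.3638        88.0913
  4        33.75        28.0322       112.1289
  5        33.75        26.7611       133.8054
  6        33.75        25.5476       153.2854
  7        33.75        24.3891       170.7236
  8        33.75        23.2831       186.2651
  9       533.75       351.5213     3,163.6914
  Σ                    571.8762     4,101.7278
P = 571.8762; D_Mac = 7.17240 yrs; D_mod = 6.84716 yrs.
DV01 ≈ 6.84716 × 571.8762 × 0.0001 = 0.391573.

€0.3916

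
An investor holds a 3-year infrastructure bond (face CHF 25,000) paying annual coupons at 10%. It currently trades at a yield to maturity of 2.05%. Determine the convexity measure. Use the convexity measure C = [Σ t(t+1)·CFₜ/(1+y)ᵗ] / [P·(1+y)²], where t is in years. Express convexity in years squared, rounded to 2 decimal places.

10.31

With y = 0.0205:
  t   CF        PV=CF/(1+0.0205)^t    t·PV        t(t+1)·PV
  1     2,500.00     2,449.7795     2,449.7795       4,899.5590
  2     2,500.00     2,400.5679     4,801.1358      14,403.4073
  3    27,500.00    25,875.7929    77,627.3787     310,509.5149
  Σ                 30,726.1403    84,878.2940     329,812.4812
P = 30,726.1403.
Convexity = Σ t(t+1)·PV / [P·(1+y)²] = 329,812.4812 / (30,726.1403 × 1.041420) = 10.30702.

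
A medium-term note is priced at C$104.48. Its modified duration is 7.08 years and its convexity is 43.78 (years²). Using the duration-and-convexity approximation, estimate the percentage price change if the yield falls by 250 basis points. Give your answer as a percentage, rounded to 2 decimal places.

Duration effect: -D_mod·Δy = -7.08 × (-0.025) = +0.177000
Convexity effect: ½·C·(Δy)² = 0.5 × 43.78 × (-0.025)² = +0.01368125
ΔP/P ≈ +0.177000 + 0.01368125 = +0.19068125
= +19.068125%.

+19.07%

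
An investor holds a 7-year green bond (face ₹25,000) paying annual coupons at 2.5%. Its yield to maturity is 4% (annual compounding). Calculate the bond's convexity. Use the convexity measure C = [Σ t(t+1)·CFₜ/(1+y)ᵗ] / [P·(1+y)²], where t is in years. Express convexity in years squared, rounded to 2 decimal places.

With y = 0.04:
  t   CF        PV=CF/(1+0.04)^t    t·PV        t(t+1)·PV
  1       625.00       600.9615       600.9615       1,201.9231
  2       625.00       577.8476     1,155.6953       3,467.0858
  3       625.00       555.6227     1,666.8682       6,667.4727
  4       625.00       534.2526     2,137.0105      10,685.0524
  5       625.00       513.7044     2,568.5222      15,411.1333
  6       625.00       493.9466     2,963.6795      20,745.7563
  7    25,625.00    19,472.8940   136,310.2577   1,090,482.0619
  Σ                 22,749.2295   147,402.9949   1,148,660.4855
P = 22,749.2295.
Convexity = Σ t(t+1)·PV / [P·(1+y)²] = 1,148,660.4855 / (22,749.2295 × 1.081600) = 46.68295.

46.68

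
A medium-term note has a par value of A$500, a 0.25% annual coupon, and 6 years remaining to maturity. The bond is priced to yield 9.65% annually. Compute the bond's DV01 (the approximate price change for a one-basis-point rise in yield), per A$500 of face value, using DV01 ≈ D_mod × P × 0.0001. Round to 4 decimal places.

Periodic yield y = 0.0965.
  t   CF        PV=CF/(1+0.0965)^t    t·PV
  1         1.25         1.1400         1.1400
  2         1.25         1.0397         2.0793
  3         1.25         0.9482         2.8445
  4         1.25         0.8647         3.4589
  5         1.25         0.7886         3.9431
  6       501.25       288.4049     1,730.4291
  Σ                    293.1860     1,743.8949
P = 293.1860; D_Mac = 5.94808 yrs; D_mod = 5.42461 yrs.
DV01 ≈ 5.42461 × 293.1860 × 0.0001 = 0.159042.

A$0.1590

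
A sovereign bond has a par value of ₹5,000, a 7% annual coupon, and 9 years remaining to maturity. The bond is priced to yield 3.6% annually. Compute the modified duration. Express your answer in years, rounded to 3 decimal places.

Periodic yield y = 0.036. First find Macaulay duration:
  t   CF        PV=CF/(1+0.036)^t    t·PV
  1       350.00       337.8378       337.8378
  2       350.00       326.0983       652.1966
  3       350.00       314.7667       944.3001
  4       350.00       303.8289     1,215.3154
  5       350.00       293.2711     1,466.3555
  6       350.00       283.0802     1,698.4813
  7       350.00       273.2434     1,912.7041
  8       350.00       263.7485     2,109.9880
  9     5,350.00     3,891.4906    35,023.4152
  Σ                  6,287.3655    45,360.5941
P = 6,287.3655; Macaulay duration = 45,360.5941 / 6,287.3655 = 7.21456 years.
Modified duration = D_Mac / (1 + y) = 7.21456 / 1.036 = 6.96386 years.

6.964 years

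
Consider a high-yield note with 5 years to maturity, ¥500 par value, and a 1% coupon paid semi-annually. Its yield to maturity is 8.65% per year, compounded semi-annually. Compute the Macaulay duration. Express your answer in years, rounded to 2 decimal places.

Periodic yield y = 0.04325. Discount each cash flow and weight by its period:
  t   CF        PV=CF/(1+0.04325)^t    t·PV
  1         2.50         2.3964         2.3964
  2         2.50         2.2970         4.5940
  3         2.50         2.2018         6.6054
  4         2.50         2.1105         8.4420
  5         2.50         2.0230        10.1151
  6         2.50         1.9391        11.6349
  7         2.50         1.8588        13.0113
  8         2.50         1.7817        14.2535
  9         2.50         1.7078        15.3705
  10      502.50       329.0426     3,290.4260
  Σ                    347.3587     3,376.8490
Price P = Σ PV = 347.3587.
Macaulay duration = Σ(t·PV) / P = 3,376.8490 / 347.3587 = 9.72150 half-year periods.
In years: 9.72150 / 2 = 4.86075 years.

4.86 years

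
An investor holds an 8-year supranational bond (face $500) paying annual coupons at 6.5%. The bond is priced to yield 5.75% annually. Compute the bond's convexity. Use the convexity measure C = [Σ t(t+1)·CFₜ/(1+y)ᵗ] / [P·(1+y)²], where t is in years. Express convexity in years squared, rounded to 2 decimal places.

48.75

With y = 0.0575:
  t   CF        PV=CF/(1+0.0575)^t    t·PV        t(t+1)·PV
  1        32.50        30.7329        30.7329          61.4657
  2        32.50        29.0618        58.1236         174.3708
  3        32.50        27.4816        82.4448         329.7794
  4        32.50        25.9873       103.9494         519.7468
  5        32.50        24.5743       122.8716         737.2296
  6        32.50        23.2381       139.4288         976.0013
  7        32.50        21.9746       153.8221       1,230.5769
  8       532.50       340.4682     2,723.7459      24,513.7132
  Σ                    523.5189     3,415.1190      28,542.8837
P = 523.5189.
Convexity = Σ t(t+1)·PV / [P·(1+y)²] = 28,542.8837 / (523.5189 × 1.118306) = 48.75338.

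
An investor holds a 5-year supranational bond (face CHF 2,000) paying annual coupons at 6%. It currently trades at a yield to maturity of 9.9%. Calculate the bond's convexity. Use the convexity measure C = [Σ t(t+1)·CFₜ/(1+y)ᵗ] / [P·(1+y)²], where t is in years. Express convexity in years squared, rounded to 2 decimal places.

21.00

With y = 0.099:
  t   CF        PV=CF/(1+0.099)^t    t·PV        t(t+1)·PV
  1       120.00       109.1902       109.1902         218.3803
  2       120.00        99.3541       198.7082         596.1247
  3       120.00        90.4041       271.2123       1,084.8493
  4       120.00        82.2603       329.0413       1,645.2067
  5     2,120.00     1,322.3530     6,611.7649      39,670.5894
  Σ                  1,703.5617     7,519.9170      43,215.1505
P = 1,703.5617.
Convexity = Σ t(t+1)·PV / [P·(1+y)²] = 43,215.1505 / (1,703.5617 × 1.207801) = 21.00307.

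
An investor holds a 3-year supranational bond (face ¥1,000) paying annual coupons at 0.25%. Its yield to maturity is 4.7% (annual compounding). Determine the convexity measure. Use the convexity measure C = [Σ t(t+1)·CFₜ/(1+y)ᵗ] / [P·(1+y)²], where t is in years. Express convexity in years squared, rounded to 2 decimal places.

With y = 0.047:
  t   CF        PV=CF/(1+0.047)^t    t·PV        t(t+1)·PV
  1         2.50         2.3878         2.3878           4.7755
  2         2.50         2.2806         4.5612          13.6835
  3     1,002.50       873.4626     2,620.3879      10,481.5517
  Σ                    878.1310     2,627.3369      10,500.0108
P = 878.1310.
Convexity = Σ t(t+1)·PV / [P·(1+y)²] = 10,500.0108 / (878.1310 × 1.096209) = 10.90780.

10.91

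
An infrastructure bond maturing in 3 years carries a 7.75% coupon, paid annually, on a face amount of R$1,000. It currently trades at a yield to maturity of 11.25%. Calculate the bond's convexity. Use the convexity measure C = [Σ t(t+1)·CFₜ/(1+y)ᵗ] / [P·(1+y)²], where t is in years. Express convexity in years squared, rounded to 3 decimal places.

With y = 0.1125:
  t   CF        PV=CF/(1+0.1125)^t    t·PV        t(t+1)·PV
  1        77.50        69.6629        69.6629         139.3258
  2        77.50        62.6184       125.2367         375.7101
  3     1,077.50       782.5592     2,347.6777       9,390.7108
  Σ                    914.8405     2,542.5773       9,905.7468
P = 914.8405.
Convexity = Σ t(t+1)·PV / [P·(1+y)²] = 9,905.7468 / (914.8405 × 1.237656) = 8.74867.

8.749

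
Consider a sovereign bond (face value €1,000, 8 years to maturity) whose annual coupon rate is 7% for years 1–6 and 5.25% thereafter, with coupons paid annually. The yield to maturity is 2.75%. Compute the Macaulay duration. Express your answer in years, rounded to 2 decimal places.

Periodic yield y = 0.0275. Discount each cash flow and weight by its year:
  t   CF        PV=CF/(1+0.0275)^t    t·PV
  1        70.00        68.1265        68.1265
  2        70.00        66.3032       132.6064
  3        70.00        64.5286       193.5859
  4        70.00        62.8016       251.2064
  5        70.00        61.1208       305.6039
  6        70.00        59.4849       356.9097
  7        52.50        43.4197       303.9377
  8     1,052.50       847.1639     6,777.3115
  Σ                  1,272.9493     8,389.2880
Price P = Σ PV = 1,272.9493.
Macaulay duration = Σ(t·PV) / P = 8,389.2880 / 1,272.9493 = 6.59043 years.

6.59 years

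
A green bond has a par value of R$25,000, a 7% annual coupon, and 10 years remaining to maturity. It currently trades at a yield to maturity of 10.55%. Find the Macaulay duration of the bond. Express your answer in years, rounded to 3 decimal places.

7.163 years

Periodic yield y = 0.1055. Discount each cash flow and weight by its year:
  t   CF        PV=CF/(1+0.1055)^t    t·PV
  1     1,750.00     1,582.9941     1,582.9941
  2     1,750.00     1,431.9259     2,863.8519
  3     1,750.00     1,295.2745     3,885.8234
  4     1,750.00     1,171.6639     4,686.6557
  5     1,750.00     1,059.8498     5,299.2489
  6     1,750.00       958.7063     5,752.2376
  7     1,750.00       867.2151     6,070.5055
  8     1,750.00       784.4551     6,275.6405
  9     1,750.00       709.5930     6,386.3371
  10   26,750.00     9,811.5205    98,115.2054
  Σ                 19,673.1982   140,918.5002
Price P = Σ PV = 19,673.1982.
Macaulay duration = Σ(t·PV) / P = 140,918.5002 / 19,673.1982 = 7.16297 years.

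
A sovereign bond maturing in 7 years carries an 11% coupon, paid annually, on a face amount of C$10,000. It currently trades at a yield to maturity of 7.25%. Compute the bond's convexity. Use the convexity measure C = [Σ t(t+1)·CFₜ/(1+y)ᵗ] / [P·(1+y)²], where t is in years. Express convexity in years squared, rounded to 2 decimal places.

34.01

With y = 0.0725:
  t   CF        PV=CF/(1+0.0725)^t    t·PV        t(t+1)·PV
  1     1,100.00     1,025.6410     1,025.6410       2,051.2821
  2     1,100.00       956.3086     1,912.6173       5,737.8519
  3     1,100.00       891.6631     2,674.9892      10,699.9569
  4     1,100.00       831.3875     3,325.5499      16,627.7497
  5     1,100.00       775.1865     3,875.9323      23,255.5939
  6     1,100.00       722.7846     4,336.7075      30,356.9525
  7    11,100.00     6,800.5161    47,603.6127     380,828.9013
  Σ                 12,003.4874    64,755.0500     469,558.2882
P = 12,003.4874.
Convexity = Σ t(t+1)·PV / [P·(1+y)²] = 469,558.2882 / (12,003.4874 × 1.150256) = 34.00850.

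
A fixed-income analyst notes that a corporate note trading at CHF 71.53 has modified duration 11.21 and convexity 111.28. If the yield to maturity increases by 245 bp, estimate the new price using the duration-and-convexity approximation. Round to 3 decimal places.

Duration effect: -D_mod·Δy = -11.21 × (+0.0245) = -0.274645
Convexity effect: ½·C·(Δy)² = 0.5 × 111.28 × (0.0245)² = +0.03339791
ΔP/P ≈ -0.274645 + 0.03339791 = -0.24124709
New price ≈ 71.53 × (1 - 0.24124709) = 54.2735956523.

CHF 54.274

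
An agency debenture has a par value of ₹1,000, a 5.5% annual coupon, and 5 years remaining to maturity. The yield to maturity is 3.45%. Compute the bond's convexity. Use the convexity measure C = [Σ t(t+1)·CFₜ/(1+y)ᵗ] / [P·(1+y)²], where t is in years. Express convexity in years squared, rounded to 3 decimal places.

24.529

With y = 0.0345:
  t   CF        PV=CF/(1+0.0345)^t    t·PV        t(t+1)·PV
  1        55.00        53.1658        53.1658         106.3316
  2        55.00        51.3927       102.7855         308.3564
  3        55.00        49.6788       149.0364         596.1457
  4        55.00        48.0221       192.0882         960.4410
  5     1,055.00       890.4304     4,452.1521      26,712.9124
  Σ                  1,092.6898     4,949.2279      28,684.1871
P = 1,092.6898.
Convexity = Σ t(t+1)·PV / [P·(1+y)²] = 28,684.1871 / (1,092.6898 × 1.070190) = 24.52927.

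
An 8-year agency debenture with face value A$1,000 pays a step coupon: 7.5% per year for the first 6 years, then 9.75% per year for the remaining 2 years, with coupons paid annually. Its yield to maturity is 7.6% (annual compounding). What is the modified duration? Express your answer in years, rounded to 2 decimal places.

Periodic yield y = 0.076. First find Macaulay duration:
  t   CF        PV=CF/(1+0.076)^t    t·PV
  1        75.00        69.7026        69.7026
  2        75.00        64.7794       129.5587
  3        75.00        60.2039       180.6116
  4        75.00        55.9516       223.8062
  5        75.00        51.9996       259.9979
  6        75.00        48.3268       289.9605
  7        97.50        58.3873       408.7114
  8     1,097.50       610.8103     4,886.4825
  Σ                  1,020.1614     6,448.8315
P = 1,020.1614; Macaulay duration = 6,448.8315 / 1,020.1614 = 6.32138 years.
Modified duration = D_Mac / (1 + y) = 6.32138 / 1.076 = 5.87489 years.

5.87 years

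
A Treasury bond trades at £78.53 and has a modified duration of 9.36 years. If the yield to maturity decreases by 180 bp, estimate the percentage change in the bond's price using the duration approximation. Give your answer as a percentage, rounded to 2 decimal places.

+16.85%

Duration approximation: ΔP/P ≈ -D_mod · Δy = -9.36 × (-0.018) = +0.168480.
As a percentage: +16.8480%.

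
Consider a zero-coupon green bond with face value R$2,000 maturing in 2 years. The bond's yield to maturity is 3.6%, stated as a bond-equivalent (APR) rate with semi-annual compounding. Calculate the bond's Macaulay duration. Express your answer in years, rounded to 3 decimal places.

A zero-coupon bond has a single cash flow at maturity, so its Macaulay duration equals its maturity: 2 years.
(Equivalently: 4 semi-annual periods ÷ 2 = 2 years.)

2.000 years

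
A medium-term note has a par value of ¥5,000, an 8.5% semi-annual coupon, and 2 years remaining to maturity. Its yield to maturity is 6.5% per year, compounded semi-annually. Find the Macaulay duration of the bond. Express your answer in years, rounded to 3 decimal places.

Periodic yield y = 0.0325. Discount each cash flow and weight by its period:
  t   CF        PV=CF/(1+0.0325)^t    t·PV
  1       212.50       205.8111       205.8111
  2       212.50       199.3328       398.6656
  3       212.50       193.0584       579.1753
  4     5,212.50     4,586.5468    18,346.1871
  Σ                  5,184.7492    19,529.8391
Price P = Σ PV = 5,184.7492.
Macaulay duration = Σ(t·PV) / P = 19,529.8391 / 5,184.7492 = 3.76679 half-year periods.
In years: 3.76679 / 2 = 1.88339 years.

1.883 years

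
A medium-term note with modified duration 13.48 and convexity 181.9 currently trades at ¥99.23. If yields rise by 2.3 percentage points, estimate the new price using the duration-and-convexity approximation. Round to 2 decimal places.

¥73.24

Duration effect: -D_mod·Δy = -13.48 × (+0.023) = -0.310040
Convexity effect: ½·C·(Δy)² = 0.5 × 181.9 × (0.023)² = +0.04811255
ΔP/P ≈ -0.310040 + 0.04811255 = -0.26192745
New price ≈ 99.23 × (1 - 0.26192745) = 73.2389391365.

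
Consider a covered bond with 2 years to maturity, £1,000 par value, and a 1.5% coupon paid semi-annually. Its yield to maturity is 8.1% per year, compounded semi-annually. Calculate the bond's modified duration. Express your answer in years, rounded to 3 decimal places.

Periodic yield y = 0.0405. First find Macaulay duration:
  t   CF        PV=CF/(1+0.0405)^t    t·PV
  1         7.50         7.2081         7.2081
  2         7.50         6.9275        13.8550
  3         7.50         6.6579        19.9736
  4     1,007.50       859.5610     3,438.2441
  Σ                    880.3545     3,479.2808
P = 880.3545; Macaulay duration = 3,479.2808 / 880.3545 = 3.95214 half-year periods = 1.97607 years.
Modified duration = D_Mac / (1 + y) = 1.97607 / 1.0405 = 1.89915 years.

1.899 years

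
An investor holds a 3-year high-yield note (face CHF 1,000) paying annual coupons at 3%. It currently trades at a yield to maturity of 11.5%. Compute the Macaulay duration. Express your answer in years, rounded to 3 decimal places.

Periodic yield y = 0.115. Discount each cash flow and weight by its year:
  t   CF        PV=CF/(1+0.115)^t    t·PV
  1        30.00        26.9058        26.9058
  2        30.00        24.1308        48.2616
  3     1,030.00       743.0407     2,229.1222
  Σ                    794.0774     2,304.2896
Price P = Σ PV = 794.0774.
Macaulay duration = Σ(t·PV) / P = 2,304.2896 / 794.0774 = 2.90185 years.

2.902 years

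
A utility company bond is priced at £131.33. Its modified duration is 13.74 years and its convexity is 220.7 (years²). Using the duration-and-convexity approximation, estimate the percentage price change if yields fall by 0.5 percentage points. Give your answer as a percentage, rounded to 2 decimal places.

+7.15%

Duration effect: -D_mod·Δy = -13.74 × (-0.005) = +0.068700
Convexity effect: ½·C·(Δy)² = 0.5 × 220.7 × (-0.005)² = +0.00275875
ΔP/P ≈ +0.068700 + 0.00275875 = +0.07145875
= +7.145875%.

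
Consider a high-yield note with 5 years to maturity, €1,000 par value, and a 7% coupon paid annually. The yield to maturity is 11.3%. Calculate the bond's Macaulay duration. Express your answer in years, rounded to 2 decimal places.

Periodic yield y = 0.113. Discount each cash flow and weight by its year:
  t   CF        PV=CF/(1+0.113)^t    t·PV
  1        70.00        62.8931        62.8931
  2        70.00        56.5077       113.0154
  3        70.00        50.7706       152.3119
  4        70.00        45.6160       182.4641
  5     1,070.00       626.4811     3,132.4054
  Σ                    842.2685     3,643.0898
Price P = Σ PV = 842.2685.
Macaulay duration = Σ(t·PV) / P = 3,643.0898 / 842.2685 = 4.32533 years.

4.33 years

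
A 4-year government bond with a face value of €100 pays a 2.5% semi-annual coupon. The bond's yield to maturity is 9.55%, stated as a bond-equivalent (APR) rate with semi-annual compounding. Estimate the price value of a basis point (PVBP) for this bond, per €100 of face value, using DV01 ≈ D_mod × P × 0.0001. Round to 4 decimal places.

Periodic yield y = 0.04775.
  t   CF        PV=CF/(1+0.04775)^t    t·PV
  1         1.25         1.1930         1.1930
  2         1.25         1.1387         2.2773
  3         1.25         1.0868         3.2603
  4         1.25         1.0372         4.1490
  5         1.25         0.9900         4.9498
  6         1.25         0.9449         5.6691
  7         1.25         0.9018         6.3125
  8       101.25        69.7162       557.7296
  Σ                     77.0085       585.5407
P = 77.0085; D_Mac = 7.60358 half-year periods = 3.80179 yrs; D_mod = 3.62853 yrs.
DV01 ≈ 3.62853 × 77.0085 × 0.0001 = 0.027943.

€0.0279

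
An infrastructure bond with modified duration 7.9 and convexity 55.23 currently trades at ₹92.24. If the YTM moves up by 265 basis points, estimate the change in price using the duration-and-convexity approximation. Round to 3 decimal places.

-₹17.522

Duration effect: -D_mod·Δy = -7.9 × (+0.0265) = -0.209350
Convexity effect: ½·C·(Δy)² = 0.5 × 55.23 × (0.0265)² = +0.01939263375
ΔP/P ≈ -0.209350 + 0.01939263375 = -0.18995736625
ΔP ≈ 92.24 × (-0.18995736625) = -17.5216674629.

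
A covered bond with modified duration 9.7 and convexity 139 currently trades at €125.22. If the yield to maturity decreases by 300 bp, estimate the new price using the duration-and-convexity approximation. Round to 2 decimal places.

Duration effect: -D_mod·Δy = -9.7 × (-0.03) = +0.291000
Convexity effect: ½·C·(Δy)² = 0.5 × 139 × (-0.03)² = +0.0625500
ΔP/P ≈ +0.291000 + 0.0625500 = +0.353550
New price ≈ 125.22 × (1 + 0.353550) = 169.491531.

€169.49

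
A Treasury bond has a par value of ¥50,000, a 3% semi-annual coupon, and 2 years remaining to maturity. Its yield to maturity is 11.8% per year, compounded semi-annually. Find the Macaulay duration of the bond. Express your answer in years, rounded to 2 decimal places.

Periodic yield y = 0.059. Discount each cash flow and weight by its period:
  t   CF        PV=CF/(1+0.059)^t    t·PV
  1       750.00       708.2153       708.2153
  2       750.00       668.7585     1,337.5171
  3       750.00       631.5000     1,894.5001
  4    50,750.00    40,350.8053   161,403.2210
  Σ                 42,359.2791   165,343.4536
Price P = Σ PV = 42,359.2791.
Macaulay duration = Σ(t·PV) / P = 165,343.4536 / 42,359.2791 = 3.90336 half-year periods.
In years: 3.90336 / 2 = 1.95168 years.

1.95 years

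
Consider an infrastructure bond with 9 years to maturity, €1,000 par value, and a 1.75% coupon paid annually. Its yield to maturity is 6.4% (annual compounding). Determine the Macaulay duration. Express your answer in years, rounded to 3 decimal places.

8.251 years

Periodic yield y = 0.064. Discount each cash flow and weight by its year:
  t   CF        PV=CF/(1+0.064)^t    t·PV
  1        17.50        16.4474        16.4474
  2        17.50        15.4581        30.9161
  3        17.50        14.5282        43.5847
  4        17.50        13.6544        54.6175
  5        17.50        12.8331        64.1653
  6        17.50        12.0611        72.3668
  7        17.50        11.3357        79.3496
  8        17.50        10.6538        85.2305
  9     1,017.50       582.1833     5,239.6500
  Σ                    689.1550     5,686.3278
Price P = Σ PV = 689.1550.
Macaulay duration = Σ(t·PV) / P = 5,686.3278 / 689.1550 = 8.25116 years.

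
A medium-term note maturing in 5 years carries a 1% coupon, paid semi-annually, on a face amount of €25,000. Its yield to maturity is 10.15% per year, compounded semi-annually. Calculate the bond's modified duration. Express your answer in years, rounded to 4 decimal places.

Periodic yield y = 0.05075. First find Macaulay duration:
  t   CF        PV=CF/(1+0.05075)^t    t·PV
  1       125.00       118.9626       118.9626
  2       125.00       113.2169       226.4338
  3       125.00       107.7486       323.2459
  4       125.00       102.5445       410.1780
  5       125.00        97.5917       487.9587
  6       125.00        92.8782       557.2690
  7       125.00        88.3923       618.7458
  8       125.00        84.1230       672.9841
  9       125.00        80.0600       720.5397
  10   25,125.00    15,314.8266   153,148.2659
  Σ                 16,200.3444   157,284.5836
P = 16,200.3444; Macaulay duration = 157,284.5836 / 16,200.3444 = 9.70872 half-year periods = 4.85436 years.
Modified duration = D_Mac / (1 + y) = 4.85436 / 1.05075 = 4.61990 years.

4.6199 years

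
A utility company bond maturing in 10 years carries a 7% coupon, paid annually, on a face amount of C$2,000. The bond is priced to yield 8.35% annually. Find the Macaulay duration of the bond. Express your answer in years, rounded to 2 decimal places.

7.38 years

Periodic yield y = 0.0835. Discount each cash flow and weight by its year:
  t   CF        PV=CF/(1+0.0835)^t    t·PV
  1       140.00       129.2109       129.2109
  2       140.00       119.2532       238.5065
  3       140.00       110.0630       330.1890
  4       140.00       101.5810       406.3239
  5       140.00        93.7526       468.7631
  6       140.00        86.5276       519.1655
  7       140.00        79.8593       559.0153
  8       140.00        73.7050       589.6397
  9       140.00        68.0249       612.2239
  10    2,140.00       959.6760     9,596.7596
  Σ                  1,821.6534    13,449.7973
Price P = Σ PV = 1,821.6534.
Macaulay duration = Σ(t·PV) / P = 13,449.7973 / 1,821.6534 = 7.38329 years.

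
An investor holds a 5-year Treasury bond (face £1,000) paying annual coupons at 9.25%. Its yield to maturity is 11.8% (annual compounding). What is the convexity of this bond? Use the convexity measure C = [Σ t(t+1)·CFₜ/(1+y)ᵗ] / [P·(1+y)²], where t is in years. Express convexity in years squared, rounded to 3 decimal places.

18.822

With y = 0.118:
  t   CF        PV=CF/(1+0.118)^t    t·PV        t(t+1)·PV
  1        92.50        82.7370        82.7370         165.4741
  2        92.50        74.0045       148.0090         444.0270
  3        92.50        66.1936       198.5809         794.3238
  4        92.50        59.2072       236.8288       1,184.1440
  5     1,092.50       625.4786     3,127.3928      18,764.3568
  Σ                    907.6209     3,793.5486      21,352.3256
P = 907.6209.
Convexity = Σ t(t+1)·PV / [P·(1+y)²] = 21,352.3256 / (907.6209 × 1.249924) = 18.82162.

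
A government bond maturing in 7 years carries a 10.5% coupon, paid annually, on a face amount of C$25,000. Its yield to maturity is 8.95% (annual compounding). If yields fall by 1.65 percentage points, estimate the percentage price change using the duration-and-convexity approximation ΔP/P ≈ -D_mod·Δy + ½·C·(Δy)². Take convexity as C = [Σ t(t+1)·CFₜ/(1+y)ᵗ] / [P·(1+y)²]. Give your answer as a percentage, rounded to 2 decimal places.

With y = 0.0895:
  t   CF        PV=CF/(1+0.0895)^t    t·PV        t(t+1)·PV
  1     2,625.00     2,409.3621     2,409.3621       4,818.7242
  2     2,625.00     2,211.4384     4,422.8767      13,268.6302
  3     2,625.00     2,029.7736     6,089.3209      24,357.2834
  4     2,625.00     1,863.0322     7,452.1289      37,260.6447
  5     2,625.00     1,709.9883     8,549.9414      51,299.6485
  6     2,625.00     1,569.5166     9,417.0993      65,919.6952
  7    27,625.00    15,160.4344   106,123.0406     848,984.3246
  Σ                 26,953.5455   144,463.7699   1,045,908.9508
P = 26,953.5455; D_Mac = 5.35973 yrs; D_mod = 4.91944 yrs; C = 32.69065.
Duration effect: -4.91944 × (-0.0165) = +0.081171
Convexity effect: 0.5 × 32.69065 × (-0.0165)² = +0.0044500
ΔP/P ≈ +0.081171 + 0.0044500 = +0.085621 = +8.5621%.

+8.56%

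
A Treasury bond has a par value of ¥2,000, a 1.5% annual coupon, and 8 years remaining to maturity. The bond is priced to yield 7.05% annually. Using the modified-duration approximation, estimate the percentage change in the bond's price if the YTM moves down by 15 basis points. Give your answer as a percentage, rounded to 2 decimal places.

Periodic yield y = 0.0705. Modified duration first:
  t   CF        PV=CF/(1+0.0705)^t    t·PV
  1        30.00        28.0243        28.0243
  2        30.00        26.1787        52.3574
  3        30.00        24.4546        73.3639
  4        30.00        22.8441        91.3765
  5        30.00        21.3397       106.6984
  6        30.00        19.9343       119.6059
  7        30.00        18.6215       130.3505
  8     2,030.00     1,177.0710     9,416.5681
  Σ                  1,338.4682    10,018.3449
P = 1,338.4682; D_Mac = 7.48493 yrs; D_mod = 7.48493/(1+0.0705) = 6.99200 yrs.
ΔP/P ≈ -D_mod · Δy = -6.99200 × (-0.0015) = +0.010488 = +1.0488%.

+1.05%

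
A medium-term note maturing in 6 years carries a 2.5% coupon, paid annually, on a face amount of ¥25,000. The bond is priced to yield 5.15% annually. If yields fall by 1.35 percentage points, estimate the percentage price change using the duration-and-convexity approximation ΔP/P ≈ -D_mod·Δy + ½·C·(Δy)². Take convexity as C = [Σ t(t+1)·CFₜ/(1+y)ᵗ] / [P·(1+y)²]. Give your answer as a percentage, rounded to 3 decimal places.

+7.525%

With y = 0.0515:
  t   CF        PV=CF/(1+0.0515)^t    t·PV        t(t+1)·PV
  1       625.00       594.3890       594.3890       1,188.7779
  2       625.00       565.2772     1,130.5544       3,391.6632
  3       625.00       537.5912     1,612.7737       6,451.0949
  4       625.00       511.2613     2,045.0451      10,225.2257
  5       625.00       486.2209     2,431.1046      14,586.6273
  6    25,625.00    18,958.6850   113,752.1103     796,264.7721
  Σ                 21,653.4247   121,565.9771     832,108.1612
P = 21,653.4247; D_Mac = 5.61417 yrs; D_mod = 5.33920 yrs; C = 34.75639.
Duration effect: -5.33920 × (-0.0135) = +0.072079
Convexity effect: 0.5 × 34.75639 × (-0.0135)² = +0.0031672
ΔP/P ≈ +0.072079 + 0.0031672 = +0.075246 = +7.5246%.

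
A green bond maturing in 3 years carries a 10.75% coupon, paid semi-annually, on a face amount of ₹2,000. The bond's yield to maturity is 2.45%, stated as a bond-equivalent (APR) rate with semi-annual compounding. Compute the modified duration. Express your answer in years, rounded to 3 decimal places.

2.651 years

Periodic yield y = 0.01225. First find Macaulay duration:
  t   CF        PV=CF/(1+0.01225)^t    t·PV
  1       107.50       106.1991       106.1991
  2       107.50       104.9139       209.8277
  3       107.50       103.6442       310.9327
  4       107.50       102.3899       409.5598
  5       107.50       101.1509       505.7543
  6     2,107.50     1,959.0290    11,754.1742
  Σ                  2,477.3270    13,296.4477
P = 2,477.3270; Macaulay duration = 13,296.4477 / 2,477.3270 = 5.36726 half-year periods = 2.68363 years.
Modified duration = D_Mac / (1 + y) = 2.68363 / 1.01225 = 2.65115 years.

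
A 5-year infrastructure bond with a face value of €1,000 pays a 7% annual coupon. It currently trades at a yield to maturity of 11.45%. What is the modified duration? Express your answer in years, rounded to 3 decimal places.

3.879 years

Periodic yield y = 0.1145. First find Macaulay duration:
  t   CF        PV=CF/(1+0.1145)^t    t·PV
  1        70.00        62.8084        62.8084
  2        70.00        56.3557       112.7114
  3        70.00        50.5659       151.6977
  4        70.00        45.3709       181.4837
  5     1,070.00       622.2765     3,111.3826
  Σ                    837.3775     3,620.0839
P = 837.3775; Macaulay duration = 3,620.0839 / 837.3775 = 4.32312 years.
Modified duration = D_Mac / (1 + y) = 4.32312 / 1.1145 = 3.87898 years.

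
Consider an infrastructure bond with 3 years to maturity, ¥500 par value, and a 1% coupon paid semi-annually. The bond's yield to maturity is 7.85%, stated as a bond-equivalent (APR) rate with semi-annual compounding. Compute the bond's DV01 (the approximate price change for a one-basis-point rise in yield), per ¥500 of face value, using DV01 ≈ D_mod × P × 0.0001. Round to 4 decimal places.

¥0.1167

Periodic yield y = 0.03925.
  t   CF        PV=CF/(1+0.03925)^t    t·PV
  1         2.50         2.4056         2.4056
  2         2.50         2.3147         4.6295
  3         2.50         2.2273         6.6819
  4         2.50         2.1432         8.5727
  5         2.50         2.0622        10.3112
  6       502.50       398.8558     2,393.1346
  Σ                    410.0088     2,425.7355
P = 410.0088; D_Mac = 5.91630 half-year periods = 2.95815 yrs; D_mod = 2.84643 yrs.
DV01 ≈ 2.84643 × 410.0088 × 0.0001 = 0.116706.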